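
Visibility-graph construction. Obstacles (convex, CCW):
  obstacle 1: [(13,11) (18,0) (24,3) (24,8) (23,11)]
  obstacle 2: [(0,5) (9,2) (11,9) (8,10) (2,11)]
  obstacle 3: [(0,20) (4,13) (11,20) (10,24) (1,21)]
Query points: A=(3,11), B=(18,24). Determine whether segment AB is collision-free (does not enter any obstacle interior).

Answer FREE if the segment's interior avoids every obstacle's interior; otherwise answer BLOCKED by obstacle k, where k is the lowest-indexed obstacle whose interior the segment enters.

FREE

Obstacle 1 [(13,11) (18,0) (24,3) (24,8) (23,11)]:
  edge (13,11)–(18,0): clear
  edge (18,0)–(24,3): clear
  edge (24,3)–(24,8): clear
  edge (24,8)–(23,11): clear
  edge (23,11)–(13,11): clear
  midpoint (21/2,35/2) outside
  → clear
Obstacle 2 [(0,5) (9,2) (11,9) (8,10) (2,11)]:
  edge (0,5)–(9,2): clear
  edge (9,2)–(11,9): clear
  edge (11,9)–(8,10): clear
  edge (8,10)–(2,11): clear
  edge (2,11)–(0,5): clear
  midpoint (21/2,35/2) outside
  → clear
Obstacle 3 [(0,20) (4,13) (11,20) (10,24) (1,21)]:
  edge (0,20)–(4,13): clear
  edge (4,13)–(11,20): clear
  edge (11,20)–(10,24): clear
  edge (10,24)–(1,21): clear
  edge (1,21)–(0,20): clear
  midpoint (21/2,35/2) outside
  → clear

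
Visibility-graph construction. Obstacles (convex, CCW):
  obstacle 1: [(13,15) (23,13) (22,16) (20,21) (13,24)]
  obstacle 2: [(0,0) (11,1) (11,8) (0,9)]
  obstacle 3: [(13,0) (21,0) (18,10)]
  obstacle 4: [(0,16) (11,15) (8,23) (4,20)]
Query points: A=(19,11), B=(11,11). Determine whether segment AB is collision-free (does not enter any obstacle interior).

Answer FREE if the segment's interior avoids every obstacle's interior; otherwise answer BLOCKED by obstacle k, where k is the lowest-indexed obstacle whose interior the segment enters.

FREE

Obstacle 1 [(13,15) (23,13) (22,16) (20,21) (13,24)]:
  edge (13,15)–(23,13): clear
  edge (23,13)–(22,16): clear
  edge (22,16)–(20,21): clear
  edge (20,21)–(13,24): clear
  edge (13,24)–(13,15): clear
  midpoint (15,11) outside
  → clear
Obstacle 2 [(0,0) (11,1) (11,8) (0,9)]:
  edge (0,0)–(11,1): clear
  edge (11,1)–(11,8): clear
  edge (11,8)–(0,9): clear
  edge (0,9)–(0,0): clear
  midpoint (15,11) outside
  → clear
Obstacle 3 [(13,0) (21,0) (18,10)]:
  edge (13,0)–(21,0): clear
  edge (21,0)–(18,10): clear
  edge (18,10)–(13,0): clear
  midpoint (15,11) outside
  → clear
Obstacle 4 [(0,16) (11,15) (8,23) (4,20)]:
  edge (0,16)–(11,15): clear
  edge (11,15)–(8,23): clear
  edge (8,23)–(4,20): clear
  edge (4,20)–(0,16): clear
  midpoint (15,11) outside
  → clear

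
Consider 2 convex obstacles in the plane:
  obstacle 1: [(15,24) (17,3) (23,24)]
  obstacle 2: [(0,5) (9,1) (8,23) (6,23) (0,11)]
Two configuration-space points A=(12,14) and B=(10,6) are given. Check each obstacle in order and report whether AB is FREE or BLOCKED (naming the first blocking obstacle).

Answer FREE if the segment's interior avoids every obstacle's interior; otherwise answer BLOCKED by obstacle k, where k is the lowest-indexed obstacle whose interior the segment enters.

Obstacle 1 [(15,24) (17,3) (23,24)]:
  edge (15,24)–(17,3): clear
  edge (17,3)–(23,24): clear
  edge (23,24)–(15,24): clear
  midpoint (11,10) outside
  → clear
Obstacle 2 [(0,5) (9,1) (8,23) (6,23) (0,11)]:
  edge (0,5)–(9,1): clear
  edge (9,1)–(8,23): clear
  edge (8,23)–(6,23): clear
  edge (6,23)–(0,11): clear
  edge (0,11)–(0,5): clear
  midpoint (11,10) outside
  → clear

FREE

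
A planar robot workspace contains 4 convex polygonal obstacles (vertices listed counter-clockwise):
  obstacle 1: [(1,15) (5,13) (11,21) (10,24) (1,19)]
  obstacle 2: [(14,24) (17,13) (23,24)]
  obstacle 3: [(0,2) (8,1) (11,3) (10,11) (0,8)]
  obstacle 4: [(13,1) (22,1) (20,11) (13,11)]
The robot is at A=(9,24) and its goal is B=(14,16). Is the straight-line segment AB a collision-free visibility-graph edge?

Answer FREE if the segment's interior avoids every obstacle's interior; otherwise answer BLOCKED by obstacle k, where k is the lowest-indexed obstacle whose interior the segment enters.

Obstacle 1 [(1,15) (5,13) (11,21) (10,24) (1,19)]:
  edge (1,15)–(5,13): clear
  edge (5,13)–(11,21): crosses AB
  edge (11,21)–(10,24): clear
  edge (10,24)–(1,19): crosses AB
  edge (1,19)–(1,15): clear
  → BLOCKED
Obstacle 2 [(14,24) (17,13) (23,24)]:
  edge (14,24)–(17,13): clear
  edge (17,13)–(23,24): clear
  edge (23,24)–(14,24): clear
  midpoint (23/2,20) outside
  → clear
Obstacle 3 [(0,2) (8,1) (11,3) (10,11) (0,8)]:
  edge (0,2)–(8,1): clear
  edge (8,1)–(11,3): clear
  edge (11,3)–(10,11): clear
  edge (10,11)–(0,8): clear
  edge (0,8)–(0,2): clear
  midpoint (23/2,20) outside
  → clear
Obstacle 4 [(13,1) (22,1) (20,11) (13,11)]:
  edge (13,1)–(22,1): clear
  edge (22,1)–(20,11): clear
  edge (20,11)–(13,11): clear
  edge (13,11)–(13,1): clear
  midpoint (23/2,20) outside
  → clear

BLOCKED by obstacle 1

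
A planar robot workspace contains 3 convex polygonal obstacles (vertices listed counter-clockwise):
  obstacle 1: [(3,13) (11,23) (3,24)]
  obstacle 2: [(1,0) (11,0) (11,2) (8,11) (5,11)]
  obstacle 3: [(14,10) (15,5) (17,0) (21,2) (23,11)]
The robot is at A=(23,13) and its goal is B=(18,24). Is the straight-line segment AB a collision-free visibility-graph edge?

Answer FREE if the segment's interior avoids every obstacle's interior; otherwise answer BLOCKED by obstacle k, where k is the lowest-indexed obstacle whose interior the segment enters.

FREE

Obstacle 1 [(3,13) (11,23) (3,24)]:
  edge (3,13)–(11,23): clear
  edge (11,23)–(3,24): clear
  edge (3,24)–(3,13): clear
  midpoint (41/2,37/2) outside
  → clear
Obstacle 2 [(1,0) (11,0) (11,2) (8,11) (5,11)]:
  edge (1,0)–(11,0): clear
  edge (11,0)–(11,2): clear
  edge (11,2)–(8,11): clear
  edge (8,11)–(5,11): clear
  edge (5,11)–(1,0): clear
  midpoint (41/2,37/2) outside
  → clear
Obstacle 3 [(14,10) (15,5) (17,0) (21,2) (23,11)]:
  edge (14,10)–(15,5): clear
  edge (15,5)–(17,0): clear
  edge (17,0)–(21,2): clear
  edge (21,2)–(23,11): clear
  edge (23,11)–(14,10): clear
  midpoint (41/2,37/2) outside
  → clear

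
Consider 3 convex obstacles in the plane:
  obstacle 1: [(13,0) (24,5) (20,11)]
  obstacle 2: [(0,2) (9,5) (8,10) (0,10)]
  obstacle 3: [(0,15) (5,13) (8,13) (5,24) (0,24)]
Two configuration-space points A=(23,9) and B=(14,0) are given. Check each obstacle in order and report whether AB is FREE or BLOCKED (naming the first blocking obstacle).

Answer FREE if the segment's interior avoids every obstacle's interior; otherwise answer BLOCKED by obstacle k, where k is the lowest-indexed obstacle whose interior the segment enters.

BLOCKED by obstacle 1

Obstacle 1 [(13,0) (24,5) (20,11)]:
  edge (13,0)–(24,5): crosses AB
  edge (24,5)–(20,11): crosses AB
  edge (20,11)–(13,0): clear
  → BLOCKED
Obstacle 2 [(0,2) (9,5) (8,10) (0,10)]:
  edge (0,2)–(9,5): clear
  edge (9,5)–(8,10): clear
  edge (8,10)–(0,10): clear
  edge (0,10)–(0,2): clear
  midpoint (37/2,9/2) outside
  → clear
Obstacle 3 [(0,15) (5,13) (8,13) (5,24) (0,24)]:
  edge (0,15)–(5,13): clear
  edge (5,13)–(8,13): clear
  edge (8,13)–(5,24): clear
  edge (5,24)–(0,24): clear
  edge (0,24)–(0,15): clear
  midpoint (37/2,9/2) outside
  → clear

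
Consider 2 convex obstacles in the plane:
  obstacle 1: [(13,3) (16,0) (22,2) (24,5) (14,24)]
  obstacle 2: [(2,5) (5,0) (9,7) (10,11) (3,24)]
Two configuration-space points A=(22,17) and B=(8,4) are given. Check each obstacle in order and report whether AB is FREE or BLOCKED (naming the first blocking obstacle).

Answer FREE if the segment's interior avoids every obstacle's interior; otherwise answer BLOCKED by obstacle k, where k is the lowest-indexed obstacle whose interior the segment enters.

Obstacle 1 [(13,3) (16,0) (22,2) (24,5) (14,24)]:
  edge (13,3)–(16,0): clear
  edge (16,0)–(22,2): clear
  edge (22,2)–(24,5): clear
  edge (24,5)–(14,24): crosses AB
  edge (14,24)–(13,3): crosses AB
  → BLOCKED
Obstacle 2 [(2,5) (5,0) (9,7) (10,11) (3,24)]:
  edge (2,5)–(5,0): clear
  edge (5,0)–(9,7): clear
  edge (9,7)–(10,11): clear
  edge (10,11)–(3,24): clear
  edge (3,24)–(2,5): clear
  midpoint (15,21/2) outside
  → clear

BLOCKED by obstacle 1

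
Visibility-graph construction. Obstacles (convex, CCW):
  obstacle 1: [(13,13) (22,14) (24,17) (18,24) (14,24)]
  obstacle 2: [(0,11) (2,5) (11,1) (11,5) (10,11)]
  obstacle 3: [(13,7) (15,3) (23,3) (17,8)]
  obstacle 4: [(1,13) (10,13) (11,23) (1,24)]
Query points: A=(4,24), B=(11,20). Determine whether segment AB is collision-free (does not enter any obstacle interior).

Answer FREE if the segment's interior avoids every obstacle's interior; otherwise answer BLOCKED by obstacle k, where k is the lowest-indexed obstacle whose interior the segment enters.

BLOCKED by obstacle 4

Obstacle 1 [(13,13) (22,14) (24,17) (18,24) (14,24)]:
  edge (13,13)–(22,14): clear
  edge (22,14)–(24,17): clear
  edge (24,17)–(18,24): clear
  edge (18,24)–(14,24): clear
  edge (14,24)–(13,13): clear
  midpoint (15/2,22) outside
  → clear
Obstacle 2 [(0,11) (2,5) (11,1) (11,5) (10,11)]:
  edge (0,11)–(2,5): clear
  edge (2,5)–(11,1): clear
  edge (11,1)–(11,5): clear
  edge (11,5)–(10,11): clear
  edge (10,11)–(0,11): clear
  midpoint (15/2,22) outside
  → clear
Obstacle 3 [(13,7) (15,3) (23,3) (17,8)]:
  edge (13,7)–(15,3): clear
  edge (15,3)–(23,3): clear
  edge (23,3)–(17,8): clear
  edge (17,8)–(13,7): clear
  midpoint (15/2,22) outside
  → clear
Obstacle 4 [(1,13) (10,13) (11,23) (1,24)]:
  edge (1,13)–(10,13): clear
  edge (10,13)–(11,23): crosses AB
  edge (11,23)–(1,24): crosses AB
  edge (1,24)–(1,13): clear
  → BLOCKED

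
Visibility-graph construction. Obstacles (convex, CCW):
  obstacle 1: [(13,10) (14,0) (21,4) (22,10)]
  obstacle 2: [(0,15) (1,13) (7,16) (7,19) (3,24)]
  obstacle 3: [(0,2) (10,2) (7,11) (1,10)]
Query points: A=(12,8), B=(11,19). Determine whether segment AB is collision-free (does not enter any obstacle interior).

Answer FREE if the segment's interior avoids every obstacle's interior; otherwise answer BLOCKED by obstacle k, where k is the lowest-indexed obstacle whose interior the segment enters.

FREE

Obstacle 1 [(13,10) (14,0) (21,4) (22,10)]:
  edge (13,10)–(14,0): clear
  edge (14,0)–(21,4): clear
  edge (21,4)–(22,10): clear
  edge (22,10)–(13,10): clear
  midpoint (23/2,27/2) outside
  → clear
Obstacle 2 [(0,15) (1,13) (7,16) (7,19) (3,24)]:
  edge (0,15)–(1,13): clear
  edge (1,13)–(7,16): clear
  edge (7,16)–(7,19): clear
  edge (7,19)–(3,24): clear
  edge (3,24)–(0,15): clear
  midpoint (23/2,27/2) outside
  → clear
Obstacle 3 [(0,2) (10,2) (7,11) (1,10)]:
  edge (0,2)–(10,2): clear
  edge (10,2)–(7,11): clear
  edge (7,11)–(1,10): clear
  edge (1,10)–(0,2): clear
  midpoint (23/2,27/2) outside
  → clear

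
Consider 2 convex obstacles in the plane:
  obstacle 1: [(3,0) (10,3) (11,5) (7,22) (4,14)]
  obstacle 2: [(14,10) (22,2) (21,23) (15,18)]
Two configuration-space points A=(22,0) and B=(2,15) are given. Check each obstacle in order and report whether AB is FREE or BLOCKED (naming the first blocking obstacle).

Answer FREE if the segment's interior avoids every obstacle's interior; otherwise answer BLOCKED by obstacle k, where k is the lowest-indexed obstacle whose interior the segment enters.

Obstacle 1 [(3,0) (10,3) (11,5) (7,22) (4,14)]:
  edge (3,0)–(10,3): clear
  edge (10,3)–(11,5): clear
  edge (11,5)–(7,22): crosses AB
  edge (7,22)–(4,14): clear
  edge (4,14)–(3,0): crosses AB
  → BLOCKED
Obstacle 2 [(14,10) (22,2) (21,23) (15,18)]:
  edge (14,10)–(22,2): clear
  edge (22,2)–(21,23): clear
  edge (21,23)–(15,18): clear
  edge (15,18)–(14,10): clear
  midpoint (12,15/2) outside
  → clear

BLOCKED by obstacle 1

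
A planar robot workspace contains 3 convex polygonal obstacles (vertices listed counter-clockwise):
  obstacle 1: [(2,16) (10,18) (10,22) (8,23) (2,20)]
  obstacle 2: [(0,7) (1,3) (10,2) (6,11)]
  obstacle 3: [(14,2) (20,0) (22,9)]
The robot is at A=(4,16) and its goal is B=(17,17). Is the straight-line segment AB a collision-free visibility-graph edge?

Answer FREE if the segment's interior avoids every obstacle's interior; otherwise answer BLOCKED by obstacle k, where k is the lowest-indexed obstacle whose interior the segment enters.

Obstacle 1 [(2,16) (10,18) (10,22) (8,23) (2,20)]:
  edge (2,16)–(10,18): clear
  edge (10,18)–(10,22): clear
  edge (10,22)–(8,23): clear
  edge (8,23)–(2,20): clear
  edge (2,20)–(2,16): clear
  midpoint (21/2,33/2) outside
  → clear
Obstacle 2 [(0,7) (1,3) (10,2) (6,11)]:
  edge (0,7)–(1,3): clear
  edge (1,3)–(10,2): clear
  edge (10,2)–(6,11): clear
  edge (6,11)–(0,7): clear
  midpoint (21/2,33/2) outside
  → clear
Obstacle 3 [(14,2) (20,0) (22,9)]:
  edge (14,2)–(20,0): clear
  edge (20,0)–(22,9): clear
  edge (22,9)–(14,2): clear
  midpoint (21/2,33/2) outside
  → clear

FREE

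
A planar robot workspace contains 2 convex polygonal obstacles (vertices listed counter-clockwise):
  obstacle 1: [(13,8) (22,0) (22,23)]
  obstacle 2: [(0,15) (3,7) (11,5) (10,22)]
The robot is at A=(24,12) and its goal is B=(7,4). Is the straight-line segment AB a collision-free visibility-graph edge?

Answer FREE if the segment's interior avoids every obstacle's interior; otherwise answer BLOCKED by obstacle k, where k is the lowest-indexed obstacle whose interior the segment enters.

BLOCKED by obstacle 1

Obstacle 1 [(13,8) (22,0) (22,23)]:
  edge (13,8)–(22,0): crosses AB
  edge (22,0)–(22,23): crosses AB
  edge (22,23)–(13,8): clear
  → BLOCKED
Obstacle 2 [(0,15) (3,7) (11,5) (10,22)]:
  edge (0,15)–(3,7): clear
  edge (3,7)–(11,5): crosses AB
  edge (11,5)–(10,22): crosses AB
  edge (10,22)–(0,15): clear
  → BLOCKED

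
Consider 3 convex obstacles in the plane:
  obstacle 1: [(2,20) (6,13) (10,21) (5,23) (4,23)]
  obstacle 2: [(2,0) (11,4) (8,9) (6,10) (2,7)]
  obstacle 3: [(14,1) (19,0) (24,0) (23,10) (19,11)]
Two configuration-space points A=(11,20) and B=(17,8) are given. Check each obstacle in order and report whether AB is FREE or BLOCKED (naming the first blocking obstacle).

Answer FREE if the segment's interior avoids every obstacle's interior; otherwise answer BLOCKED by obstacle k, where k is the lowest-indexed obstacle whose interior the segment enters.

FREE

Obstacle 1 [(2,20) (6,13) (10,21) (5,23) (4,23)]:
  edge (2,20)–(6,13): clear
  edge (6,13)–(10,21): clear
  edge (10,21)–(5,23): clear
  edge (5,23)–(4,23): clear
  edge (4,23)–(2,20): clear
  midpoint (14,14) outside
  → clear
Obstacle 2 [(2,0) (11,4) (8,9) (6,10) (2,7)]:
  edge (2,0)–(11,4): clear
  edge (11,4)–(8,9): clear
  edge (8,9)–(6,10): clear
  edge (6,10)–(2,7): clear
  edge (2,7)–(2,0): clear
  midpoint (14,14) outside
  → clear
Obstacle 3 [(14,1) (19,0) (24,0) (23,10) (19,11)]:
  edge (14,1)–(19,0): clear
  edge (19,0)–(24,0): clear
  edge (24,0)–(23,10): clear
  edge (23,10)–(19,11): clear
  edge (19,11)–(14,1): clear
  midpoint (14,14) outside
  → clear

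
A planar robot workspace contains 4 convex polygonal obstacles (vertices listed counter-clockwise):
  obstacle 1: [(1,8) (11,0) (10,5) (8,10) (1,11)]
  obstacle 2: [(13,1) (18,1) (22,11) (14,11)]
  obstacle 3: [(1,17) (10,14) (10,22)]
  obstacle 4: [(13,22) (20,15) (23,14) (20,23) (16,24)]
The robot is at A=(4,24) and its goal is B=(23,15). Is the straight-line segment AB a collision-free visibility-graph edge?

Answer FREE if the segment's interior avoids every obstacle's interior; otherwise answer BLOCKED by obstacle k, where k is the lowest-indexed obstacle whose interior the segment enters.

Obstacle 1 [(1,8) (11,0) (10,5) (8,10) (1,11)]:
  edge (1,8)–(11,0): clear
  edge (11,0)–(10,5): clear
  edge (10,5)–(8,10): clear
  edge (8,10)–(1,11): clear
  edge (1,11)–(1,8): clear
  midpoint (27/2,39/2) outside
  → clear
Obstacle 2 [(13,1) (18,1) (22,11) (14,11)]:
  edge (13,1)–(18,1): clear
  edge (18,1)–(22,11): clear
  edge (22,11)–(14,11): clear
  edge (14,11)–(13,1): clear
  midpoint (27/2,39/2) outside
  → clear
Obstacle 3 [(1,17) (10,14) (10,22)]:
  edge (1,17)–(10,14): clear
  edge (10,14)–(10,22): crosses AB
  edge (10,22)–(1,17): crosses AB
  → BLOCKED
Obstacle 4 [(13,22) (20,15) (23,14) (20,23) (16,24)]:
  edge (13,22)–(20,15): crosses AB
  edge (20,15)–(23,14): clear
  edge (23,14)–(20,23): crosses AB
  edge (20,23)–(16,24): clear
  edge (16,24)–(13,22): clear
  → BLOCKED

BLOCKED by obstacle 3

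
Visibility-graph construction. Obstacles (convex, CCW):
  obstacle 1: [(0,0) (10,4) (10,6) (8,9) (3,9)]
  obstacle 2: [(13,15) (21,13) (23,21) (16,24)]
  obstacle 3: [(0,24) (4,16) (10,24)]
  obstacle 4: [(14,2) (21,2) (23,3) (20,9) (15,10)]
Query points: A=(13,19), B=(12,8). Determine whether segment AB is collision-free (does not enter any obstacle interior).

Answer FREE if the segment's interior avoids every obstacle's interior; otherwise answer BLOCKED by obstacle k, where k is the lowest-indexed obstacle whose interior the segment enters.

FREE

Obstacle 1 [(0,0) (10,4) (10,6) (8,9) (3,9)]:
  edge (0,0)–(10,4): clear
  edge (10,4)–(10,6): clear
  edge (10,6)–(8,9): clear
  edge (8,9)–(3,9): clear
  edge (3,9)–(0,0): clear
  midpoint (25/2,27/2) outside
  → clear
Obstacle 2 [(13,15) (21,13) (23,21) (16,24)]:
  edge (13,15)–(21,13): clear
  edge (21,13)–(23,21): clear
  edge (23,21)–(16,24): clear
  edge (16,24)–(13,15): clear
  midpoint (25/2,27/2) outside
  → clear
Obstacle 3 [(0,24) (4,16) (10,24)]:
  edge (0,24)–(4,16): clear
  edge (4,16)–(10,24): clear
  edge (10,24)–(0,24): clear
  midpoint (25/2,27/2) outside
  → clear
Obstacle 4 [(14,2) (21,2) (23,3) (20,9) (15,10)]:
  edge (14,2)–(21,2): clear
  edge (21,2)–(23,3): clear
  edge (23,3)–(20,9): clear
  edge (20,9)–(15,10): clear
  edge (15,10)–(14,2): clear
  midpoint (25/2,27/2) outside
  → clear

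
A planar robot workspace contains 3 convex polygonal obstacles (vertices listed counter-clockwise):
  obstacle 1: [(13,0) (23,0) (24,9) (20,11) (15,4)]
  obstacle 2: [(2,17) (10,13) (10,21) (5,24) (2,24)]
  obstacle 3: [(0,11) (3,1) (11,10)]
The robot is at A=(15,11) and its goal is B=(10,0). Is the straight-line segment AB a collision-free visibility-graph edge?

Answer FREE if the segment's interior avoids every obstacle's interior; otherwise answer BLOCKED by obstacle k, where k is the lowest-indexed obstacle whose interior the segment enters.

Obstacle 1 [(13,0) (23,0) (24,9) (20,11) (15,4)]:
  edge (13,0)–(23,0): clear
  edge (23,0)–(24,9): clear
  edge (24,9)–(20,11): clear
  edge (20,11)–(15,4): clear
  edge (15,4)–(13,0): clear
  midpoint (25/2,11/2) outside
  → clear
Obstacle 2 [(2,17) (10,13) (10,21) (5,24) (2,24)]:
  edge (2,17)–(10,13): clear
  edge (10,13)–(10,21): clear
  edge (10,21)–(5,24): clear
  edge (5,24)–(2,24): clear
  edge (2,24)–(2,17): clear
  midpoint (25/2,11/2) outside
  → clear
Obstacle 3 [(0,11) (3,1) (11,10)]:
  edge (0,11)–(3,1): clear
  edge (3,1)–(11,10): clear
  edge (11,10)–(0,11): clear
  midpoint (25/2,11/2) outside
  → clear

FREE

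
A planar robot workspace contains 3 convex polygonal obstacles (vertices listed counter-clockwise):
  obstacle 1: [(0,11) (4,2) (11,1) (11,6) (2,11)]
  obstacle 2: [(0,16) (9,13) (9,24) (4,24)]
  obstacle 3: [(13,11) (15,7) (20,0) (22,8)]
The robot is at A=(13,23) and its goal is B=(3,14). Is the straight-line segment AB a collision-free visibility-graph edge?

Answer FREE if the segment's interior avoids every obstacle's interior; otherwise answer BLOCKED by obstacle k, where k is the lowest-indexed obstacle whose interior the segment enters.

BLOCKED by obstacle 2

Obstacle 1 [(0,11) (4,2) (11,1) (11,6) (2,11)]:
  edge (0,11)–(4,2): clear
  edge (4,2)–(11,1): clear
  edge (11,1)–(11,6): clear
  edge (11,6)–(2,11): clear
  edge (2,11)–(0,11): clear
  midpoint (8,37/2) outside
  → clear
Obstacle 2 [(0,16) (9,13) (9,24) (4,24)]:
  edge (0,16)–(9,13): crosses AB
  edge (9,13)–(9,24): crosses AB
  edge (9,24)–(4,24): clear
  edge (4,24)–(0,16): clear
  → BLOCKED
Obstacle 3 [(13,11) (15,7) (20,0) (22,8)]:
  edge (13,11)–(15,7): clear
  edge (15,7)–(20,0): clear
  edge (20,0)–(22,8): clear
  edge (22,8)–(13,11): clear
  midpoint (8,37/2) outside
  → clear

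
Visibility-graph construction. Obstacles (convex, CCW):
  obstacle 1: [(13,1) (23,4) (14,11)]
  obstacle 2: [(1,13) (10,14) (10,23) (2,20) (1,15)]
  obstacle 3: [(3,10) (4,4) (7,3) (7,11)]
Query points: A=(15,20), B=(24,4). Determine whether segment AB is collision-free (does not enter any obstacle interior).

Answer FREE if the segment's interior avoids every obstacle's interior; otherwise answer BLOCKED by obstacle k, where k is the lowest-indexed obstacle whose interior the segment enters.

Obstacle 1 [(13,1) (23,4) (14,11)]:
  edge (13,1)–(23,4): clear
  edge (23,4)–(14,11): clear
  edge (14,11)–(13,1): clear
  midpoint (39/2,12) outside
  → clear
Obstacle 2 [(1,13) (10,14) (10,23) (2,20) (1,15)]:
  edge (1,13)–(10,14): clear
  edge (10,14)–(10,23): clear
  edge (10,23)–(2,20): clear
  edge (2,20)–(1,15): clear
  edge (1,15)–(1,13): clear
  midpoint (39/2,12) outside
  → clear
Obstacle 3 [(3,10) (4,4) (7,3) (7,11)]:
  edge (3,10)–(4,4): clear
  edge (4,4)–(7,3): clear
  edge (7,3)–(7,11): clear
  edge (7,11)–(3,10): clear
  midpoint (39/2,12) outside
  → clear

FREE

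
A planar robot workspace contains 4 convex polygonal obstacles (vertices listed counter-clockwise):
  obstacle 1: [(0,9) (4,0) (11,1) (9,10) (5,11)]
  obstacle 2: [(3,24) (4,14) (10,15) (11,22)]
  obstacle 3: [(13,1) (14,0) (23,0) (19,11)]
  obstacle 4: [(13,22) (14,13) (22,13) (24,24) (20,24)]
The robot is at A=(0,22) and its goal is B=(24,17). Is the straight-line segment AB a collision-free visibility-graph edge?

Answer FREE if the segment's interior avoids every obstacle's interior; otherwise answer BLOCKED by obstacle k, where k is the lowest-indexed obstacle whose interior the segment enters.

Obstacle 1 [(0,9) (4,0) (11,1) (9,10) (5,11)]:
  edge (0,9)–(4,0): clear
  edge (4,0)–(11,1): clear
  edge (11,1)–(9,10): clear
  edge (9,10)–(5,11): clear
  edge (5,11)–(0,9): clear
  midpoint (12,39/2) outside
  → clear
Obstacle 2 [(3,24) (4,14) (10,15) (11,22)]:
  edge (3,24)–(4,14): crosses AB
  edge (4,14)–(10,15): clear
  edge (10,15)–(11,22): crosses AB
  edge (11,22)–(3,24): clear
  → BLOCKED
Obstacle 3 [(13,1) (14,0) (23,0) (19,11)]:
  edge (13,1)–(14,0): clear
  edge (14,0)–(23,0): clear
  edge (23,0)–(19,11): clear
  edge (19,11)–(13,1): clear
  midpoint (12,39/2) outside
  → clear
Obstacle 4 [(13,22) (14,13) (22,13) (24,24) (20,24)]:
  edge (13,22)–(14,13): crosses AB
  edge (14,13)–(22,13): clear
  edge (22,13)–(24,24): crosses AB
  edge (24,24)–(20,24): clear
  edge (20,24)–(13,22): clear
  → BLOCKED

BLOCKED by obstacle 2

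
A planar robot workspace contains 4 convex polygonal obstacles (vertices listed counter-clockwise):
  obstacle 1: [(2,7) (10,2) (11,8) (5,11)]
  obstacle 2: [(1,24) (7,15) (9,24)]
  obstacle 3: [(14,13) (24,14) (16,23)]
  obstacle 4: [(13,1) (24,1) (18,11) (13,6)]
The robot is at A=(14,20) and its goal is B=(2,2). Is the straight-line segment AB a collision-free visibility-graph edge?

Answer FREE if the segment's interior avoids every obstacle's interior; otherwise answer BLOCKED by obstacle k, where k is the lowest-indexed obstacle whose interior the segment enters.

Obstacle 1 [(2,7) (10,2) (11,8) (5,11)]:
  edge (2,7)–(10,2): crosses AB
  edge (10,2)–(11,8): clear
  edge (11,8)–(5,11): crosses AB
  edge (5,11)–(2,7): clear
  → BLOCKED
Obstacle 2 [(1,24) (7,15) (9,24)]:
  edge (1,24)–(7,15): clear
  edge (7,15)–(9,24): clear
  edge (9,24)–(1,24): clear
  midpoint (8,11) outside
  → clear
Obstacle 3 [(14,13) (24,14) (16,23)]:
  edge (14,13)–(24,14): clear
  edge (24,14)–(16,23): clear
  edge (16,23)–(14,13): clear
  midpoint (8,11) outside
  → clear
Obstacle 4 [(13,1) (24,1) (18,11) (13,6)]:
  edge (13,1)–(24,1): clear
  edge (24,1)–(18,11): clear
  edge (18,11)–(13,6): clear
  edge (13,6)–(13,1): clear
  midpoint (8,11) outside
  → clear

BLOCKED by obstacle 1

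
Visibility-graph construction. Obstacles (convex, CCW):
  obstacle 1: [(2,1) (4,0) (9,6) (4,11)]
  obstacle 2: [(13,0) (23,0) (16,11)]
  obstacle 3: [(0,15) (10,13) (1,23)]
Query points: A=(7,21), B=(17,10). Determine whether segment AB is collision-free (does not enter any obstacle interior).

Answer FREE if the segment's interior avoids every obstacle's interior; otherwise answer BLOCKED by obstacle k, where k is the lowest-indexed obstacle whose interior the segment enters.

Obstacle 1 [(2,1) (4,0) (9,6) (4,11)]:
  edge (2,1)–(4,0): clear
  edge (4,0)–(9,6): clear
  edge (9,6)–(4,11): clear
  edge (4,11)–(2,1): clear
  midpoint (12,31/2) outside
  → clear
Obstacle 2 [(13,0) (23,0) (16,11)]:
  edge (13,0)–(23,0): clear
  edge (23,0)–(16,11): clear
  edge (16,11)–(13,0): clear
  midpoint (12,31/2) outside
  → clear
Obstacle 3 [(0,15) (10,13) (1,23)]:
  edge (0,15)–(10,13): clear
  edge (10,13)–(1,23): clear
  edge (1,23)–(0,15): clear
  midpoint (12,31/2) outside
  → clear

FREE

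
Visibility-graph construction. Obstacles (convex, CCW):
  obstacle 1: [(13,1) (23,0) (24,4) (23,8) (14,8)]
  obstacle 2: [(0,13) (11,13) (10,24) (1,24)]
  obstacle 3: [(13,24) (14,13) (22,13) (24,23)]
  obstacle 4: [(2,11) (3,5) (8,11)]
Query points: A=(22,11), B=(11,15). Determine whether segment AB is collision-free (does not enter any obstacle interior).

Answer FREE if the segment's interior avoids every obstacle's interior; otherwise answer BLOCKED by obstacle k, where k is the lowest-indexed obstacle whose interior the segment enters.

BLOCKED by obstacle 3

Obstacle 1 [(13,1) (23,0) (24,4) (23,8) (14,8)]:
  edge (13,1)–(23,0): clear
  edge (23,0)–(24,4): clear
  edge (24,4)–(23,8): clear
  edge (23,8)–(14,8): clear
  edge (14,8)–(13,1): clear
  midpoint (33/2,13) outside
  → clear
Obstacle 2 [(0,13) (11,13) (10,24) (1,24)]:
  edge (0,13)–(11,13): clear
  edge (11,13)–(10,24): clear
  edge (10,24)–(1,24): clear
  edge (1,24)–(0,13): clear
  midpoint (33/2,13) outside
  → clear
Obstacle 3 [(13,24) (14,13) (22,13) (24,23)]:
  edge (13,24)–(14,13): crosses AB
  edge (14,13)–(22,13): crosses AB
  edge (22,13)–(24,23): clear
  edge (24,23)–(13,24): clear
  → BLOCKED
Obstacle 4 [(2,11) (3,5) (8,11)]:
  edge (2,11)–(3,5): clear
  edge (3,5)–(8,11): clear
  edge (8,11)–(2,11): clear
  midpoint (33/2,13) outside
  → clear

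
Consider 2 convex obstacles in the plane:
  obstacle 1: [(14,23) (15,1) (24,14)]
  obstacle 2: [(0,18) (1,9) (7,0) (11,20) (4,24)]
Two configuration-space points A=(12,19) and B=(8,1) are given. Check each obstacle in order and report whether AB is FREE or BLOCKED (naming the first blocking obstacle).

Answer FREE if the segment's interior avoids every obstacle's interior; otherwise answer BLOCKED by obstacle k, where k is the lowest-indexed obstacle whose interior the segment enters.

Obstacle 1 [(14,23) (15,1) (24,14)]:
  edge (14,23)–(15,1): clear
  edge (15,1)–(24,14): clear
  edge (24,14)–(14,23): clear
  midpoint (10,10) outside
  → clear
Obstacle 2 [(0,18) (1,9) (7,0) (11,20) (4,24)]:
  edge (0,18)–(1,9): clear
  edge (1,9)–(7,0): clear
  edge (7,0)–(11,20): clear
  edge (11,20)–(4,24): clear
  edge (4,24)–(0,18): clear
  midpoint (10,10) outside
  → clear

FREE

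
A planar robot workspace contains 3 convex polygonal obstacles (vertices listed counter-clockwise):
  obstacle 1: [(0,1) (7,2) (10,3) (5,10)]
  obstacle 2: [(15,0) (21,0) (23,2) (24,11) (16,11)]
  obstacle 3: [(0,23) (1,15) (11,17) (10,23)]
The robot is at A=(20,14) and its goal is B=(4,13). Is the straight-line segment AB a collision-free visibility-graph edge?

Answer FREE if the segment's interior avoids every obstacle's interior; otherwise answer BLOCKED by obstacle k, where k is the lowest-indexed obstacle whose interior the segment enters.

Obstacle 1 [(0,1) (7,2) (10,3) (5,10)]:
  edge (0,1)–(7,2): clear
  edge (7,2)–(10,3): clear
  edge (10,3)–(5,10): clear
  edge (5,10)–(0,1): clear
  midpoint (12,27/2) outside
  → clear
Obstacle 2 [(15,0) (21,0) (23,2) (24,11) (16,11)]:
  edge (15,0)–(21,0): clear
  edge (21,0)–(23,2): clear
  edge (23,2)–(24,11): clear
  edge (24,11)–(16,11): clear
  edge (16,11)–(15,0): clear
  midpoint (12,27/2) outside
  → clear
Obstacle 3 [(0,23) (1,15) (11,17) (10,23)]:
  edge (0,23)–(1,15): clear
  edge (1,15)–(11,17): clear
  edge (11,17)–(10,23): clear
  edge (10,23)–(0,23): clear
  midpoint (12,27/2) outside
  → clear

FREE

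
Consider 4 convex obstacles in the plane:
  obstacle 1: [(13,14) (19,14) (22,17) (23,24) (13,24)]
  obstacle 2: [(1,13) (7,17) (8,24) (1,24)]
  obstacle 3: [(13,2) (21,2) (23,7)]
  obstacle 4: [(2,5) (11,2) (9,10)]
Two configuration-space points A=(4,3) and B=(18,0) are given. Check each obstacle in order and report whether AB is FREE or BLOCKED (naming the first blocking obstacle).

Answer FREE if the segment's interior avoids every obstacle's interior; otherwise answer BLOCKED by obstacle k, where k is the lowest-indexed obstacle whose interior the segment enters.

FREE

Obstacle 1 [(13,14) (19,14) (22,17) (23,24) (13,24)]:
  edge (13,14)–(19,14): clear
  edge (19,14)–(22,17): clear
  edge (22,17)–(23,24): clear
  edge (23,24)–(13,24): clear
  edge (13,24)–(13,14): clear
  midpoint (11,3/2) outside
  → clear
Obstacle 2 [(1,13) (7,17) (8,24) (1,24)]:
  edge (1,13)–(7,17): clear
  edge (7,17)–(8,24): clear
  edge (8,24)–(1,24): clear
  edge (1,24)–(1,13): clear
  midpoint (11,3/2) outside
  → clear
Obstacle 3 [(13,2) (21,2) (23,7)]:
  edge (13,2)–(21,2): clear
  edge (21,2)–(23,7): clear
  edge (23,7)–(13,2): clear
  midpoint (11,3/2) outside
  → clear
Obstacle 4 [(2,5) (11,2) (9,10)]:
  edge (2,5)–(11,2): clear
  edge (11,2)–(9,10): clear
  edge (9,10)–(2,5): clear
  midpoint (11,3/2) outside
  → clear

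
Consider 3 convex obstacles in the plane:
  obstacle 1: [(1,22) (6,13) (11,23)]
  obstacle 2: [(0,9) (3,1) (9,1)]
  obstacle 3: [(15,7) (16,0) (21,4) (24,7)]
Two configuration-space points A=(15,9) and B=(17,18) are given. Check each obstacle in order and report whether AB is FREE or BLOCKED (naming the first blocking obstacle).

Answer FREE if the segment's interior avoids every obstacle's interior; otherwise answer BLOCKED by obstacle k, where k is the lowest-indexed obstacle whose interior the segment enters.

FREE

Obstacle 1 [(1,22) (6,13) (11,23)]:
  edge (1,22)–(6,13): clear
  edge (6,13)–(11,23): clear
  edge (11,23)–(1,22): clear
  midpoint (16,27/2) outside
  → clear
Obstacle 2 [(0,9) (3,1) (9,1)]:
  edge (0,9)–(3,1): clear
  edge (3,1)–(9,1): clear
  edge (9,1)–(0,9): clear
  midpoint (16,27/2) outside
  → clear
Obstacle 3 [(15,7) (16,0) (21,4) (24,7)]:
  edge (15,7)–(16,0): clear
  edge (16,0)–(21,4): clear
  edge (21,4)–(24,7): clear
  edge (24,7)–(15,7): clear
  midpoint (16,27/2) outside
  → clear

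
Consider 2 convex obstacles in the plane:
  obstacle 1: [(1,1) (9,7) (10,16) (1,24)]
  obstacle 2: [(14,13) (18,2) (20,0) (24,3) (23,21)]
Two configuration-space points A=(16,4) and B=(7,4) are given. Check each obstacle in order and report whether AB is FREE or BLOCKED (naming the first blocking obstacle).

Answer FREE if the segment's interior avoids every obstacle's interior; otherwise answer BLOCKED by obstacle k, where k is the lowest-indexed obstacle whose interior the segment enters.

Obstacle 1 [(1,1) (9,7) (10,16) (1,24)]:
  edge (1,1)–(9,7): clear
  edge (9,7)–(10,16): clear
  edge (10,16)–(1,24): clear
  edge (1,24)–(1,1): clear
  midpoint (23/2,4) outside
  → clear
Obstacle 2 [(14,13) (18,2) (20,0) (24,3) (23,21)]:
  edge (14,13)–(18,2): clear
  edge (18,2)–(20,0): clear
  edge (20,0)–(24,3): clear
  edge (24,3)–(23,21): clear
  edge (23,21)–(14,13): clear
  midpoint (23/2,4) outside
  → clear

FREE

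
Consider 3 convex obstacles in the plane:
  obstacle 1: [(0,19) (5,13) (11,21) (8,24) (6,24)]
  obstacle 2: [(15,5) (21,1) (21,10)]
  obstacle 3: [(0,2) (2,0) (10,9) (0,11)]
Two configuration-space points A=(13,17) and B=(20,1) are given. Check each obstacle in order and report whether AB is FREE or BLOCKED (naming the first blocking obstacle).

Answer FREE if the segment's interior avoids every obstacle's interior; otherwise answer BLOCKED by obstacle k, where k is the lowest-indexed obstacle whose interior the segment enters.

Obstacle 1 [(0,19) (5,13) (11,21) (8,24) (6,24)]:
  edge (0,19)–(5,13): clear
  edge (5,13)–(11,21): clear
  edge (11,21)–(8,24): clear
  edge (8,24)–(6,24): clear
  edge (6,24)–(0,19): clear
  midpoint (33/2,9) outside
  → clear
Obstacle 2 [(15,5) (21,1) (21,10)]:
  edge (15,5)–(21,1): crosses AB
  edge (21,1)–(21,10): clear
  edge (21,10)–(15,5): crosses AB
  → BLOCKED
Obstacle 3 [(0,2) (2,0) (10,9) (0,11)]:
  edge (0,2)–(2,0): clear
  edge (2,0)–(10,9): clear
  edge (10,9)–(0,11): clear
  edge (0,11)–(0,2): clear
  midpoint (33/2,9) outside
  → clear

BLOCKED by obstacle 2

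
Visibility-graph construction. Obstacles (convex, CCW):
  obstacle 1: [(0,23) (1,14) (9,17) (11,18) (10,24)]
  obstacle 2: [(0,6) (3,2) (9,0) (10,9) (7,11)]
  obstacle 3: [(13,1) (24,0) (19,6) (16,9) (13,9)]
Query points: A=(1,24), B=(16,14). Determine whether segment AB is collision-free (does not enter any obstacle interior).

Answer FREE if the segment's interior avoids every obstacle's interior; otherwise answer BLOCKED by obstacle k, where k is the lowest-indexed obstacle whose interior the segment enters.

Obstacle 1 [(0,23) (1,14) (9,17) (11,18) (10,24)]:
  edge (0,23)–(1,14): clear
  edge (1,14)–(9,17): clear
  edge (9,17)–(11,18): crosses AB
  edge (11,18)–(10,24): clear
  edge (10,24)–(0,23): crosses AB
  → BLOCKED
Obstacle 2 [(0,6) (3,2) (9,0) (10,9) (7,11)]:
  edge (0,6)–(3,2): clear
  edge (3,2)–(9,0): clear
  edge (9,0)–(10,9): clear
  edge (10,9)–(7,11): clear
  edge (7,11)–(0,6): clear
  midpoint (17/2,19) outside
  → clear
Obstacle 3 [(13,1) (24,0) (19,6) (16,9) (13,9)]:
  edge (13,1)–(24,0): clear
  edge (24,0)–(19,6): clear
  edge (19,6)–(16,9): clear
  edge (16,9)–(13,9): clear
  edge (13,9)–(13,1): clear
  midpoint (17/2,19) outside
  → clear

BLOCKED by obstacle 1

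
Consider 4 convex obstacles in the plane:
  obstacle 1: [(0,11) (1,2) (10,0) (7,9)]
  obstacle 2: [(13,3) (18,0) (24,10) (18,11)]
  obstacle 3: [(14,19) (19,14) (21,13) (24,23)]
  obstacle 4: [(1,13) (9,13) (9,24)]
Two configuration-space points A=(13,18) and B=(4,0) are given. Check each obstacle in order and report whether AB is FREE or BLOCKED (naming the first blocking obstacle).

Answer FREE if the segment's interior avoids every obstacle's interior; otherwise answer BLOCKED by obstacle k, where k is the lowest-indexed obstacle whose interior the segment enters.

BLOCKED by obstacle 1

Obstacle 1 [(0,11) (1,2) (10,0) (7,9)]:
  edge (0,11)–(1,2): clear
  edge (1,2)–(10,0): crosses AB
  edge (10,0)–(7,9): crosses AB
  edge (7,9)–(0,11): clear
  → BLOCKED
Obstacle 2 [(13,3) (18,0) (24,10) (18,11)]:
  edge (13,3)–(18,0): clear
  edge (18,0)–(24,10): clear
  edge (24,10)–(18,11): clear
  edge (18,11)–(13,3): clear
  midpoint (17/2,9) outside
  → clear
Obstacle 3 [(14,19) (19,14) (21,13) (24,23)]:
  edge (14,19)–(19,14): clear
  edge (19,14)–(21,13): clear
  edge (21,13)–(24,23): clear
  edge (24,23)–(14,19): clear
  midpoint (17/2,9) outside
  → clear
Obstacle 4 [(1,13) (9,13) (9,24)]:
  edge (1,13)–(9,13): clear
  edge (9,13)–(9,24): clear
  edge (9,24)–(1,13): clear
  midpoint (17/2,9) outside
  → clear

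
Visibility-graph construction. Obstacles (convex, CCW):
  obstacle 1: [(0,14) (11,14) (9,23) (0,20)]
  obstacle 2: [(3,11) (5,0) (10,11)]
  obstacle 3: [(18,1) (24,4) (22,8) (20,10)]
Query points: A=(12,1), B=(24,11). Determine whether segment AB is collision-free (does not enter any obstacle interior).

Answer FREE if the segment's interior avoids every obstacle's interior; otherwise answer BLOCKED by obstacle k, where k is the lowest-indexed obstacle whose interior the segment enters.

Obstacle 1 [(0,14) (11,14) (9,23) (0,20)]:
  edge (0,14)–(11,14): clear
  edge (11,14)–(9,23): clear
  edge (9,23)–(0,20): clear
  edge (0,20)–(0,14): clear
  midpoint (18,6) outside
  → clear
Obstacle 2 [(3,11) (5,0) (10,11)]:
  edge (3,11)–(5,0): clear
  edge (5,0)–(10,11): clear
  edge (10,11)–(3,11): clear
  midpoint (18,6) outside
  → clear
Obstacle 3 [(18,1) (24,4) (22,8) (20,10)]:
  edge (18,1)–(24,4): clear
  edge (24,4)–(22,8): clear
  edge (22,8)–(20,10): crosses AB
  edge (20,10)–(18,1): crosses AB
  → BLOCKED

BLOCKED by obstacle 3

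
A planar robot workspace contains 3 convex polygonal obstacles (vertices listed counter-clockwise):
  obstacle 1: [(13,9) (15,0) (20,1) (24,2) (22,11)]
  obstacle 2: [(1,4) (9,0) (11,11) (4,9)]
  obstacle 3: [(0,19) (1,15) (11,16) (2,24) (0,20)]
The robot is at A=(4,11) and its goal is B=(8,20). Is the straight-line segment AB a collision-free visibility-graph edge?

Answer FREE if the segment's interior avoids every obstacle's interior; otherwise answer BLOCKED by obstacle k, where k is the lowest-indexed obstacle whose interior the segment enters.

BLOCKED by obstacle 3

Obstacle 1 [(13,9) (15,0) (20,1) (24,2) (22,11)]:
  edge (13,9)–(15,0): clear
  edge (15,0)–(20,1): clear
  edge (20,1)–(24,2): clear
  edge (24,2)–(22,11): clear
  edge (22,11)–(13,9): clear
  midpoint (6,31/2) outside
  → clear
Obstacle 2 [(1,4) (9,0) (11,11) (4,9)]:
  edge (1,4)–(9,0): clear
  edge (9,0)–(11,11): clear
  edge (11,11)–(4,9): clear
  edge (4,9)–(1,4): clear
  midpoint (6,31/2) outside
  → clear
Obstacle 3 [(0,19) (1,15) (11,16) (2,24) (0,20)]:
  edge (0,19)–(1,15): clear
  edge (1,15)–(11,16): crosses AB
  edge (11,16)–(2,24): crosses AB
  edge (2,24)–(0,20): clear
  edge (0,20)–(0,19): clear
  → BLOCKED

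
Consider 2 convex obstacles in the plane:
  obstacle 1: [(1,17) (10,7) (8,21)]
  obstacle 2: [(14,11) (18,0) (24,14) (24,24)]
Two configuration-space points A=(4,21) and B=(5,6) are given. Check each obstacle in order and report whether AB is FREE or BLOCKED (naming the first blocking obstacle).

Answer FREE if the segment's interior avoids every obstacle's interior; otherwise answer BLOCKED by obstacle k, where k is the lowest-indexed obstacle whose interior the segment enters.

Obstacle 1 [(1,17) (10,7) (8,21)]:
  edge (1,17)–(10,7): crosses AB
  edge (10,7)–(8,21): clear
  edge (8,21)–(1,17): crosses AB
  → BLOCKED
Obstacle 2 [(14,11) (18,0) (24,14) (24,24)]:
  edge (14,11)–(18,0): clear
  edge (18,0)–(24,14): clear
  edge (24,14)–(24,24): clear
  edge (24,24)–(14,11): clear
  midpoint (9/2,27/2) outside
  → clear

BLOCKED by obstacle 1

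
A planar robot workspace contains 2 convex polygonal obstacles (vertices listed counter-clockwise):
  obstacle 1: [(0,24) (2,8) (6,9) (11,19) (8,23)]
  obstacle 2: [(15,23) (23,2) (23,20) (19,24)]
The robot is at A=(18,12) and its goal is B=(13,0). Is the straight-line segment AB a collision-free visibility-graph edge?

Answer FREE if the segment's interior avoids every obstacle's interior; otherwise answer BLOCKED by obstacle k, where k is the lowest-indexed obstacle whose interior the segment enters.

Obstacle 1 [(0,24) (2,8) (6,9) (11,19) (8,23)]:
  edge (0,24)–(2,8): clear
  edge (2,8)–(6,9): clear
  edge (6,9)–(11,19): clear
  edge (11,19)–(8,23): clear
  edge (8,23)–(0,24): clear
  midpoint (31/2,6) outside
  → clear
Obstacle 2 [(15,23) (23,2) (23,20) (19,24)]:
  edge (15,23)–(23,2): clear
  edge (23,2)–(23,20): clear
  edge (23,20)–(19,24): clear
  edge (19,24)–(15,23): clear
  midpoint (31/2,6) outside
  → clear

FREE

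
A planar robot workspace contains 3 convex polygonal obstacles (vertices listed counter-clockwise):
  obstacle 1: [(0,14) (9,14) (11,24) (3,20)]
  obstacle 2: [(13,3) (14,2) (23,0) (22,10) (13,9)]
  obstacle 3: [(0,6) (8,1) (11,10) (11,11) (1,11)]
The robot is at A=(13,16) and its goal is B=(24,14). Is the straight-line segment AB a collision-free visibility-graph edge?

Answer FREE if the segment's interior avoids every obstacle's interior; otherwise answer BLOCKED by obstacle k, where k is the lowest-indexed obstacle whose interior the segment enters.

FREE

Obstacle 1 [(0,14) (9,14) (11,24) (3,20)]:
  edge (0,14)–(9,14): clear
  edge (9,14)–(11,24): clear
  edge (11,24)–(3,20): clear
  edge (3,20)–(0,14): clear
  midpoint (37/2,15) outside
  → clear
Obstacle 2 [(13,3) (14,2) (23,0) (22,10) (13,9)]:
  edge (13,3)–(14,2): clear
  edge (14,2)–(23,0): clear
  edge (23,0)–(22,10): clear
  edge (22,10)–(13,9): clear
  edge (13,9)–(13,3): clear
  midpoint (37/2,15) outside
  → clear
Obstacle 3 [(0,6) (8,1) (11,10) (11,11) (1,11)]:
  edge (0,6)–(8,1): clear
  edge (8,1)–(11,10): clear
  edge (11,10)–(11,11): clear
  edge (11,11)–(1,11): clear
  edge (1,11)–(0,6): clear
  midpoint (37/2,15) outside
  → clear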